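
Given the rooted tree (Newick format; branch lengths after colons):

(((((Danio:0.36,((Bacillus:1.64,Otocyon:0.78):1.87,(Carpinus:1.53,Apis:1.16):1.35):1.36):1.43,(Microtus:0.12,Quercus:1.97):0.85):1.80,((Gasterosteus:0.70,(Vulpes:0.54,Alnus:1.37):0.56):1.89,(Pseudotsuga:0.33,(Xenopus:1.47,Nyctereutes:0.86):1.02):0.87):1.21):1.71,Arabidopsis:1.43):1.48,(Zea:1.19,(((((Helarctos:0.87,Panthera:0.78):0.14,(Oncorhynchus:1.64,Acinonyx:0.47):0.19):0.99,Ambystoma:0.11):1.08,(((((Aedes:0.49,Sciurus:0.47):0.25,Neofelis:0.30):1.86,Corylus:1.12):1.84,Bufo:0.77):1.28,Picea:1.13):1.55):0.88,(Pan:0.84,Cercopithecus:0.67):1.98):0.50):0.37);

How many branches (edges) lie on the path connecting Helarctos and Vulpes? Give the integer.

The MRCA of Helarctos and Vulpes is the root of the tree.
From Helarctos up to that node: 7 branches. From Vulpes up to the same node: 6 branches. Total: 7 + 6 = 13.

13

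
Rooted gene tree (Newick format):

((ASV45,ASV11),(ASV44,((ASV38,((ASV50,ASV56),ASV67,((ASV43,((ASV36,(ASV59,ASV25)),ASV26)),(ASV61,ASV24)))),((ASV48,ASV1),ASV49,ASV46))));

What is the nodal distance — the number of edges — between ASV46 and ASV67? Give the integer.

5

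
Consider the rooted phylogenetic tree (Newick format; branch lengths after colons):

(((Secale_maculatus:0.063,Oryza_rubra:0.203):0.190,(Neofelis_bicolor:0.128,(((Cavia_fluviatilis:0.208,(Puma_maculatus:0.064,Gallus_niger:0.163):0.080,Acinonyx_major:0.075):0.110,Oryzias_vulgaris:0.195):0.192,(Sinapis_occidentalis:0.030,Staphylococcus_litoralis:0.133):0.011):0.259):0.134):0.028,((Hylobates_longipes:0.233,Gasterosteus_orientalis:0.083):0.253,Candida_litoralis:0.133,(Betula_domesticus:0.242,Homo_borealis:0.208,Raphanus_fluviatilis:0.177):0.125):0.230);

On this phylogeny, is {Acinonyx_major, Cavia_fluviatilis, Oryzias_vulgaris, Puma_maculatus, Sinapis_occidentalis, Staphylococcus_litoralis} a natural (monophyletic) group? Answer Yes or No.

No

The MRCA of the listed taxa subtends (((Cavia_fluviatilis,(Puma_maculatus,Gallus_niger),Acinonyx_major),Oryzias_vulgaris),(Sinapis_occidentalis,Staphylococcus_litoralis)).
That clade also contains Gallus_niger, which is not in the proposed group, so the group is not monophyletic.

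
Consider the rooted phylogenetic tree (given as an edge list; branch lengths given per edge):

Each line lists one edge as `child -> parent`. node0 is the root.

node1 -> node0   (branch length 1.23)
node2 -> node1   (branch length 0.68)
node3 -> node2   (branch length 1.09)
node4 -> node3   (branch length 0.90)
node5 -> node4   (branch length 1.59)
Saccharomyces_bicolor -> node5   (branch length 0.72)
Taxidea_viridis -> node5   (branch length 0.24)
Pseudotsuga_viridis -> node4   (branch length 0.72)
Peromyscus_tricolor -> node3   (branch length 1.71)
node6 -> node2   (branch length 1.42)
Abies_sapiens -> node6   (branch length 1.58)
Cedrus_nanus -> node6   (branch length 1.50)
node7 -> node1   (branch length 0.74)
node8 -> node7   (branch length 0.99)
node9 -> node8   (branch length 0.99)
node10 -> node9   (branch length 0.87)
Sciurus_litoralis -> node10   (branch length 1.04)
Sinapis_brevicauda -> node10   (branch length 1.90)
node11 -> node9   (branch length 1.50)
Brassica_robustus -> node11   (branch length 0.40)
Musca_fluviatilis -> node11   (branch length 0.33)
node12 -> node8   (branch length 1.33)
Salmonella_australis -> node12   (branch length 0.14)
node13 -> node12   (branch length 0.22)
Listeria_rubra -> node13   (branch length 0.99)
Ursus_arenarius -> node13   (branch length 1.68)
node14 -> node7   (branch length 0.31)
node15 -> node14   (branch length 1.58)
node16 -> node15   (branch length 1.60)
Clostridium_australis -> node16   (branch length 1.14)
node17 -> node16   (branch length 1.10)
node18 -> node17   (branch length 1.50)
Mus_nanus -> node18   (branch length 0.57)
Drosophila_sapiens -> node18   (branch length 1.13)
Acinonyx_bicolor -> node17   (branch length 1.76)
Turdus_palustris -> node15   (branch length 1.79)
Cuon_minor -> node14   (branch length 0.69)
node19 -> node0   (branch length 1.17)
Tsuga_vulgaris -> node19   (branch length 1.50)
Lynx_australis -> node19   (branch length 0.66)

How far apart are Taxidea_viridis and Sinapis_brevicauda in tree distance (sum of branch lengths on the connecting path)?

The path runs Taxidea_viridis → … → MRCA → … → Sinapis_brevicauda; the MRCA is the node subtending (((((Saccharomyces_bicolor,Taxidea_viridis),Pseudotsuga_viridis),Peromyscus_tricolor),(Abies_sapiens,Cedrus_nanus)),((((Sciurus_litoralis,Sinapis_brevicauda),(Brassica_robustus,Musca_fluviatilis)),(Salmonella_australis,(Listeria_rubra,Ursus_arenarius))),(((Clostridium_australis,((Mus_nanus,Drosophila_sapiens),Acinonyx_bicolor)),Turdus_palustris),Cuon_minor))).
Branch lengths along that path: 0.24 + 1.59 + 0.90 + 1.09 + 0.68 + 0.74 + 0.99 + 0.99 + 0.87 + 1.90 = 9.99.

9.99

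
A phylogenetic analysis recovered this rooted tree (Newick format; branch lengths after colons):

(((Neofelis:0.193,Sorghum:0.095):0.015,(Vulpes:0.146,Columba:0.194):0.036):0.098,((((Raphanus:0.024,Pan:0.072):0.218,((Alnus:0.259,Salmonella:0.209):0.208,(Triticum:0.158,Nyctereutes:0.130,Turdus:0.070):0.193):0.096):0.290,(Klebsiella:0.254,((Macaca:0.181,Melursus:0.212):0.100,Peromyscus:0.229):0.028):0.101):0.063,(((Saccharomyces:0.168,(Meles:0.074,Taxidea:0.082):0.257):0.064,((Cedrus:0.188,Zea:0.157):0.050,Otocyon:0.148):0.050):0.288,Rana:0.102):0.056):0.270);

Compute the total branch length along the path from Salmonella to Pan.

The path runs Salmonella → … → MRCA → … → Pan; the MRCA is the node subtending ((Raphanus,Pan),((Alnus,Salmonella),(Triticum,Nyctereutes,Turdus))).
Branch lengths along that path: 0.209 + 0.208 + 0.096 + 0.218 + 0.072 = 0.803.

0.803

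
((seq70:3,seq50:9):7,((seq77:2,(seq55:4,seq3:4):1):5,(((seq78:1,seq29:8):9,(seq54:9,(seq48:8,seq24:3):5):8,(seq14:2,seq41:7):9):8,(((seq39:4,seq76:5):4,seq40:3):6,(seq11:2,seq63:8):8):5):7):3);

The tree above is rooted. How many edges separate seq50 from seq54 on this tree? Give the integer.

7

The MRCA of seq50 and seq54 is the root of the tree.
From seq50 up to that node: 2 branches. From seq54 up to the same node: 5 branches. Total: 2 + 5 = 7.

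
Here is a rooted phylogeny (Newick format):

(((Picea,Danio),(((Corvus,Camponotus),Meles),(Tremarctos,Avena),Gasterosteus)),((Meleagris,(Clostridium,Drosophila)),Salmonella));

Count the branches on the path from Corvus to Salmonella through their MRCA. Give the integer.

The MRCA of Corvus and Salmonella is the root of the tree.
From Corvus up to that node: 5 branches. From Salmonella up to the same node: 2 branches. Total: 5 + 2 = 7.

7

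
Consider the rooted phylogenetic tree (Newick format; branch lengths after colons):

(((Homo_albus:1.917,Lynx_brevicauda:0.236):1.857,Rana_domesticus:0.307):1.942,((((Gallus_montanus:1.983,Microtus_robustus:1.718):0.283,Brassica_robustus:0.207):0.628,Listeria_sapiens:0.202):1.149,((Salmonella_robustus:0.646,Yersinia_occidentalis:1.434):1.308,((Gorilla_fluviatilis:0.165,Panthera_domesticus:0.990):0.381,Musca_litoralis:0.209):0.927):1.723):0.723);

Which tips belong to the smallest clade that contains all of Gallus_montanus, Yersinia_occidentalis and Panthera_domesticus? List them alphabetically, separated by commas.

Brassica_robustus, Gallus_montanus, Gorilla_fluviatilis, Listeria_sapiens, Microtus_robustus, Musca_litoralis, Panthera_domesticus, Salmonella_robustus, Yersinia_occidentalis

Tracing Gallus_montanus: it sits inside (Gallus_montanus,Microtus_robustus).
Tracing Yersinia_occidentalis: it sits inside (Salmonella_robustus,Yersinia_occidentalis).
Tracing Panthera_domesticus: it sits inside (Gorilla_fluviatilis,Panthera_domesticus).
The smallest clade enclosing all 3 is ((((Gallus_montanus,Microtus_robustus),Brassica_robustus),Listeria_sapiens),((Salmonella_robustus,Yersinia_occidentalis),((Gorilla_fluviatilis,Panthera_domesticus),Musca_litoralis))); the answer is its 9 terminal taxa in alphabetical order.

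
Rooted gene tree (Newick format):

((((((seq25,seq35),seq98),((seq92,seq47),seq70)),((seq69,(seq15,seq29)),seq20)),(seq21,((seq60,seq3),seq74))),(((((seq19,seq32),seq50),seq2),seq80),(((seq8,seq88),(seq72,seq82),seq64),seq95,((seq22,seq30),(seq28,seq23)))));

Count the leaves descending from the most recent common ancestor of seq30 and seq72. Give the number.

10

The MRCA of seq30 and seq72 is the node subtending (((seq8,seq88),(seq72,seq82),seq64),seq95,((seq22,seq30),(seq28,seq23))).
That clade contains 10 terminal taxa: seq22, seq23, seq28, seq30, seq64, seq72, seq8, seq82, seq88, seq95.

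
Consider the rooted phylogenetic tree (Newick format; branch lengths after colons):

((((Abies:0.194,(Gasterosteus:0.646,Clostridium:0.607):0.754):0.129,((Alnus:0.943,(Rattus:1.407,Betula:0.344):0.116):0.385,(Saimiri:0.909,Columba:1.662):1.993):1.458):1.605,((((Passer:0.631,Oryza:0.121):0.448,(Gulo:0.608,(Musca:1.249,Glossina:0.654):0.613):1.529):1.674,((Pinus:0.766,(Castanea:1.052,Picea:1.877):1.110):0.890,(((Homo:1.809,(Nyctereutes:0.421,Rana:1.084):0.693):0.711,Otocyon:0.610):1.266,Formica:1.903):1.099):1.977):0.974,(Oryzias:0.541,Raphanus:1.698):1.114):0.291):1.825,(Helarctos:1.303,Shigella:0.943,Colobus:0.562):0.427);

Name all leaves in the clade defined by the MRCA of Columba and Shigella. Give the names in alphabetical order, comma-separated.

Abies, Alnus, Betula, Castanea, Clostridium, Colobus, Columba, Formica, Gasterosteus, Glossina, Gulo, Helarctos, Homo, Musca, Nyctereutes, Oryza, Oryzias, Otocyon, Passer, Picea, Pinus, Rana, Raphanus, Rattus, Saimiri, Shigella

Tracing Columba: it sits inside (Saimiri,Columba).
Tracing Shigella: it sits inside (Helarctos,Shigella,Colobus).
The smallest clade enclosing both is the whole tree (their MRCA is the root), so the answer is all 26 tips in alphabetical order.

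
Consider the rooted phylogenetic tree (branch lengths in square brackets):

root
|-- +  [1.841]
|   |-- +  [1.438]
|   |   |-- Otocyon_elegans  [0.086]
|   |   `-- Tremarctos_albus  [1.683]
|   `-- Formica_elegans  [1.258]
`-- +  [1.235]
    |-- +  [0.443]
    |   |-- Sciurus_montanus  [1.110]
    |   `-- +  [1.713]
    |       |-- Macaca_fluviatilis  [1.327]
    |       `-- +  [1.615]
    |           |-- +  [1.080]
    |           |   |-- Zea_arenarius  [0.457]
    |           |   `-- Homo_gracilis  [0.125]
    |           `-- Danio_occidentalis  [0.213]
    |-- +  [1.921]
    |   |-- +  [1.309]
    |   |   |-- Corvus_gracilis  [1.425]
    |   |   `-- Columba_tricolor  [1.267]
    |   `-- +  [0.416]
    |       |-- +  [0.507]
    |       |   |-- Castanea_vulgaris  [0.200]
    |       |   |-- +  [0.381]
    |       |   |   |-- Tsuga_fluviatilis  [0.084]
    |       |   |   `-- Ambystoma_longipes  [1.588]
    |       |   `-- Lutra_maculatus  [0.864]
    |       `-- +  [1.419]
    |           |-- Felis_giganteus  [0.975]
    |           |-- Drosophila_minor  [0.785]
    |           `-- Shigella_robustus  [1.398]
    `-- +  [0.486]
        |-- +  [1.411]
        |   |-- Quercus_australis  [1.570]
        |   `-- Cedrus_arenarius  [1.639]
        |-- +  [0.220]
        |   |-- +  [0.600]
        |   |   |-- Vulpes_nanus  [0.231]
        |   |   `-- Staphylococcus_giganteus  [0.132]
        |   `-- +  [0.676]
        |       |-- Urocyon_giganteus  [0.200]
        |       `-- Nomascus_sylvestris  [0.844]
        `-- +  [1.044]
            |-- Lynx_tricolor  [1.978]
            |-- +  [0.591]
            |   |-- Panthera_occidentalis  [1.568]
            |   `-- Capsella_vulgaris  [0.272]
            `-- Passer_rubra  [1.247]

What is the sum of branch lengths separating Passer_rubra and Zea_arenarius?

The path runs Passer_rubra → … → MRCA → … → Zea_arenarius; the MRCA is the node subtending ((Sciurus_montanus,(Macaca_fluviatilis,((Zea_arenarius,Homo_gracilis),Danio_occidentalis))),((Corvus_gracilis,Columba_tricolor),((Castanea_vulgaris,(Tsuga_fluviatilis,Ambystoma_longipes),Lutra_maculatus),(Felis_giganteus,Drosophila_minor,Shigella_robustus))),((Quercus_australis,Cedrus_arenarius),((Vulpes_nanus,Staphylococcus_giganteus),(Urocyon_giganteus,Nomascus_sylvestris)),(Lynx_tricolor,(Panthera_occidentalis,Capsella_vulgaris),Passer_rubra))).
Branch lengths along that path: 1.247 + 1.044 + 0.486 + 0.443 + 1.713 + 1.615 + 1.080 + 0.457 = 8.085.

8.085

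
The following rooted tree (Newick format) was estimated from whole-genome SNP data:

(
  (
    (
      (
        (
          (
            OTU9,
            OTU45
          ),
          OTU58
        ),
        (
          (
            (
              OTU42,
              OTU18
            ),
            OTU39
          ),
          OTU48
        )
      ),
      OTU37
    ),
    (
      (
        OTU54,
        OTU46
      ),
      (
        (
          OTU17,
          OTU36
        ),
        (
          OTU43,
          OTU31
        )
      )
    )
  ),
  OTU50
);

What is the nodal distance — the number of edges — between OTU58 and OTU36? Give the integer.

The MRCA of OTU58 and OTU36 is the node subtending (((((OTU9,OTU45),OTU58),(((OTU42,OTU18),OTU39),OTU48)),OTU37),((OTU54,OTU46),((OTU17,OTU36),(OTU43,OTU31)))).
From OTU58 up to that node: 4 branches. From OTU36 up to the same node: 4 branches. Total: 4 + 4 = 8.

8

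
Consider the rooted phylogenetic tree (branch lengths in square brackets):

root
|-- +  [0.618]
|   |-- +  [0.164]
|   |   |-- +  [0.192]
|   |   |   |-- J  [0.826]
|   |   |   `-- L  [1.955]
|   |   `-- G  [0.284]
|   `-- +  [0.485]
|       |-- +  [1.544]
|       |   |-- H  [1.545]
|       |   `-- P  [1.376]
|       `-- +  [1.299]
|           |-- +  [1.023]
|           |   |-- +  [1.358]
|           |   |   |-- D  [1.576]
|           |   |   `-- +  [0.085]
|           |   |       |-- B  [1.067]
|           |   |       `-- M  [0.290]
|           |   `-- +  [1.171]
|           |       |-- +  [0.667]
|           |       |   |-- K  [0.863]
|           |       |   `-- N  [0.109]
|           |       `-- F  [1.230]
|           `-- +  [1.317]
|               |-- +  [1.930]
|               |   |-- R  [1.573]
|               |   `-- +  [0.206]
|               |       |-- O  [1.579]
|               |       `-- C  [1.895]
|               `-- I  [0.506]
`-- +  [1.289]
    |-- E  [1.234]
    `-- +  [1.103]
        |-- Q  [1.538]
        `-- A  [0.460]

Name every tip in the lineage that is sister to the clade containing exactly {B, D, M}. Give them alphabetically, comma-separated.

F, K, N

The clade containing exactly {B, D, M} attaches to the tree at the node subtending ((D,(B,M)),((K,N),F)).
The other lineage descending from that same node — the sister group — is ((K,N),F); its 3 tips in alphabetical order are the answer.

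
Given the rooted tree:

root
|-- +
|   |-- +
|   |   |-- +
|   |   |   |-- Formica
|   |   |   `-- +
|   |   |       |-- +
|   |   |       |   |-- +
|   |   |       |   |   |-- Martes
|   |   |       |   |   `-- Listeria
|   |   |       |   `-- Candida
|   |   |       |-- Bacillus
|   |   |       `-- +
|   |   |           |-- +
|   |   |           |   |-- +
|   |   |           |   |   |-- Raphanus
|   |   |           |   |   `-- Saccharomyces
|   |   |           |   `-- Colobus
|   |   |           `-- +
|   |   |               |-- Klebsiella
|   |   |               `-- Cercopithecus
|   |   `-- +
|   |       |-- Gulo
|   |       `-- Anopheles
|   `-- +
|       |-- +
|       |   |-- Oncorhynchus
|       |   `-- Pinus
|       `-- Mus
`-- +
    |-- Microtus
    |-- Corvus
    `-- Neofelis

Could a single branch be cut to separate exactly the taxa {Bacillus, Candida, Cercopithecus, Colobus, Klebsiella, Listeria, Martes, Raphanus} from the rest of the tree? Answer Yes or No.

The MRCA of the listed taxa subtends (((Martes,Listeria),Candida),Bacillus,(((Raphanus,Saccharomyces),Colobus),(Klebsiella,Cercopithecus))).
That clade also contains Saccharomyces, which is not in the proposed group, so the group is not monophyletic.

No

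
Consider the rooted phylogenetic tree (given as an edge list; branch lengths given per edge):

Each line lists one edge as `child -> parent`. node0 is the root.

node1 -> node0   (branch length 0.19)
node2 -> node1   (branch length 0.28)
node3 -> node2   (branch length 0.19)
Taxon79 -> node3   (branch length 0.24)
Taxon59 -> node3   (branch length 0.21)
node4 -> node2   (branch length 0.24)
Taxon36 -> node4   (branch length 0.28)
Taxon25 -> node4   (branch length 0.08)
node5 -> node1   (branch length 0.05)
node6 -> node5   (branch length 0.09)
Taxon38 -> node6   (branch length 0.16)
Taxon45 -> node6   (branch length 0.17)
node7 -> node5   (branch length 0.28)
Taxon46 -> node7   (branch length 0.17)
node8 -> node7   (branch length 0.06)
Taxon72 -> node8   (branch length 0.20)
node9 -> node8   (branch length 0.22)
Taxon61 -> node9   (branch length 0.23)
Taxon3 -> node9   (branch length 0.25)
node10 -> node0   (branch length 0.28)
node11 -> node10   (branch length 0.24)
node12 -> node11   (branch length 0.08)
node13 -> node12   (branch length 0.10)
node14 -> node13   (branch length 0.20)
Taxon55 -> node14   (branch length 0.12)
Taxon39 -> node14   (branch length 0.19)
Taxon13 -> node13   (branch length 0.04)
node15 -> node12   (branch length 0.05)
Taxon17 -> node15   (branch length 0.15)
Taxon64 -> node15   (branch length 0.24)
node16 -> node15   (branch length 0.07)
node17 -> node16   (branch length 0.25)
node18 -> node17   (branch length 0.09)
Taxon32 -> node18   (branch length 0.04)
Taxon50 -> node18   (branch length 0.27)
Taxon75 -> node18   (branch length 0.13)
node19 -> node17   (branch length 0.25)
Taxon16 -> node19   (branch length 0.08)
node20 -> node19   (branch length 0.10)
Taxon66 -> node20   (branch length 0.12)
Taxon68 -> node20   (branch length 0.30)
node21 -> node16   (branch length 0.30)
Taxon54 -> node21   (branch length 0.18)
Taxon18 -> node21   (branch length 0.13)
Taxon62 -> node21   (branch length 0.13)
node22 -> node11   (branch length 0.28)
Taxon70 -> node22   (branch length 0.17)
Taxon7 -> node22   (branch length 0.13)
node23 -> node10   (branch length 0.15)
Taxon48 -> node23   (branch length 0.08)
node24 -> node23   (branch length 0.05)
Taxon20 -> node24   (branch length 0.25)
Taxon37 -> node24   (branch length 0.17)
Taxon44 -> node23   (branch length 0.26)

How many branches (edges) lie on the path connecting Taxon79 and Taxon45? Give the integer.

6

The MRCA of Taxon79 and Taxon45 is the node subtending (((Taxon79,Taxon59),(Taxon36,Taxon25)),((Taxon38,Taxon45),(Taxon46,(Taxon72,(Taxon61,Taxon3))))).
From Taxon79 up to that node: 3 branches. From Taxon45 up to the same node: 3 branches. Total: 3 + 3 = 6.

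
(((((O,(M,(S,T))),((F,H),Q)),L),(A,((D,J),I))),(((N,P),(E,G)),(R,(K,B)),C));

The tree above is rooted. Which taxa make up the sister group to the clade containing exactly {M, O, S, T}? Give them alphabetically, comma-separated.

F, H, Q

The clade containing exactly {M, O, S, T} attaches to the tree at the node subtending ((O,(M,(S,T))),((F,H),Q)).
The other lineage descending from that same node — the sister group — is ((F,H),Q); its 3 tips in alphabetical order are the answer.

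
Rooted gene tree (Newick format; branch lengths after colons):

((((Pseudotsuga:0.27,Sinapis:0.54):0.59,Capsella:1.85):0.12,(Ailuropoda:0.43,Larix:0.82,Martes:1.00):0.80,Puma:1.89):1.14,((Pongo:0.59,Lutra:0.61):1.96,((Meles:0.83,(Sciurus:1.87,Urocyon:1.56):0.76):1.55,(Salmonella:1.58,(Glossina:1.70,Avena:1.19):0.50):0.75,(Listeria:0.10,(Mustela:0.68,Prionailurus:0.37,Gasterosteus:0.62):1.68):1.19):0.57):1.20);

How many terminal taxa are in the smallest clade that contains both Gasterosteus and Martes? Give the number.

The MRCA of Gasterosteus and Martes is the root, so the clade is the entire tree.
That clade contains 19 terminal taxa: Ailuropoda, Avena, Capsella, Gasterosteus, Glossina, Larix, Listeria, Lutra, Martes, Meles, Mustela, Pongo, Prionailurus, Pseudotsuga, Puma, Salmonella, Sciurus, Sinapis, Urocyon.

19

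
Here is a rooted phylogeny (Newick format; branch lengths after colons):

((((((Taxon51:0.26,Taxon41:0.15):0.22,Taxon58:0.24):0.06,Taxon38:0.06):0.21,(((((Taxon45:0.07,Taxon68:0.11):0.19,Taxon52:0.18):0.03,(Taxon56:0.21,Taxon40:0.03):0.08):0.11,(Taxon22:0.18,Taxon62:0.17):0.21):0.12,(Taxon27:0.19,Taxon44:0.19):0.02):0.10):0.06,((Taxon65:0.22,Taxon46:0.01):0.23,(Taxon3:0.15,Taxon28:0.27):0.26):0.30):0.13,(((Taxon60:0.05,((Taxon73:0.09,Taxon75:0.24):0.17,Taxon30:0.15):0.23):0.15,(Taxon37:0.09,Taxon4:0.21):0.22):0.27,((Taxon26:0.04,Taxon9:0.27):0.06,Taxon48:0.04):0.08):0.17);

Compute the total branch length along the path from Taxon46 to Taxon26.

1.02

The path runs Taxon46 → … → MRCA → … → Taxon26; the MRCA is the root of the tree.
Branch lengths along that path: 0.01 + 0.23 + 0.30 + 0.13 + 0.17 + 0.08 + 0.06 + 0.04 = 1.02.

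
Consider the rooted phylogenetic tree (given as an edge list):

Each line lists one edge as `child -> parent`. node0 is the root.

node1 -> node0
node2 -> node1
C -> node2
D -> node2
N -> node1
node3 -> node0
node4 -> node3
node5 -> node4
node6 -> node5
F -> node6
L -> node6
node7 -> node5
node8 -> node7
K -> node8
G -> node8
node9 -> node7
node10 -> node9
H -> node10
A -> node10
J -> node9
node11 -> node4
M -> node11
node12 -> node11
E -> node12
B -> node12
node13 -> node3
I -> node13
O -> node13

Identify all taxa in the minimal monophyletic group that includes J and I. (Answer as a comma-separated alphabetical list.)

Tracing J: it sits inside ((H,A),J).
Tracing I: it sits inside (I,O).
The smallest clade enclosing both is ((((F,L),((K,G),((H,A),J))),(M,(E,B))),(I,O)); the answer is its 12 terminal taxa in alphabetical order.

A, B, E, F, G, H, I, J, K, L, M, O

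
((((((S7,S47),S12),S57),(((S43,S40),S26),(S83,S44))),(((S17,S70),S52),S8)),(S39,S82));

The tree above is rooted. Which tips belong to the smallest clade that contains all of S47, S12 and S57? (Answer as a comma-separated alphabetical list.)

S12, S47, S57, S7

Tracing S47: it sits inside (S7,S47).
Tracing S12: it sits inside ((S7,S47),S12).
Tracing S57: it sits inside (((S7,S47),S12),S57).
The smallest clade enclosing all 3 is (((S7,S47),S12),S57); the answer is its 4 terminal taxa in alphabetical order.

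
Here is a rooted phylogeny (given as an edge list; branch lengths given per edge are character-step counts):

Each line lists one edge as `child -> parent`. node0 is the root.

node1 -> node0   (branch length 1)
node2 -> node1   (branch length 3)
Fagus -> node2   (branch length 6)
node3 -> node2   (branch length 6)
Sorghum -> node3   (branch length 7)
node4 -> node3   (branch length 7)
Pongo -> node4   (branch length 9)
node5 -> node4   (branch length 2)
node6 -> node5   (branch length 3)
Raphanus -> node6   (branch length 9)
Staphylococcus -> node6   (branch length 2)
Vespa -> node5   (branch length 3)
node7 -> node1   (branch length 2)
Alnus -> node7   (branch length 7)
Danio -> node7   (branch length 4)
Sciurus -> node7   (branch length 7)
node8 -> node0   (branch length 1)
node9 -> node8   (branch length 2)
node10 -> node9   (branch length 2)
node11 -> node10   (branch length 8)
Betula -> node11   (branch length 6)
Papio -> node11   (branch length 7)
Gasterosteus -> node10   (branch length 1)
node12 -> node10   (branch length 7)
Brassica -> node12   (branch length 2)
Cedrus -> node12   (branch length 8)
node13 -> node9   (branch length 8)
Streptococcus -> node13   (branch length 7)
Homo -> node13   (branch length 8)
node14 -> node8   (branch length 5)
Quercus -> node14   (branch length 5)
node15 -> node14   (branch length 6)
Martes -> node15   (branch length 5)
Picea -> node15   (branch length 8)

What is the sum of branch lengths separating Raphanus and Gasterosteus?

37

The path runs Raphanus → … → MRCA → … → Gasterosteus; the MRCA is the root of the tree.
Branch lengths along that path: 9 + 3 + 2 + 7 + 6 + 3 + 1 + 1 + 2 + 2 + 1 = 37.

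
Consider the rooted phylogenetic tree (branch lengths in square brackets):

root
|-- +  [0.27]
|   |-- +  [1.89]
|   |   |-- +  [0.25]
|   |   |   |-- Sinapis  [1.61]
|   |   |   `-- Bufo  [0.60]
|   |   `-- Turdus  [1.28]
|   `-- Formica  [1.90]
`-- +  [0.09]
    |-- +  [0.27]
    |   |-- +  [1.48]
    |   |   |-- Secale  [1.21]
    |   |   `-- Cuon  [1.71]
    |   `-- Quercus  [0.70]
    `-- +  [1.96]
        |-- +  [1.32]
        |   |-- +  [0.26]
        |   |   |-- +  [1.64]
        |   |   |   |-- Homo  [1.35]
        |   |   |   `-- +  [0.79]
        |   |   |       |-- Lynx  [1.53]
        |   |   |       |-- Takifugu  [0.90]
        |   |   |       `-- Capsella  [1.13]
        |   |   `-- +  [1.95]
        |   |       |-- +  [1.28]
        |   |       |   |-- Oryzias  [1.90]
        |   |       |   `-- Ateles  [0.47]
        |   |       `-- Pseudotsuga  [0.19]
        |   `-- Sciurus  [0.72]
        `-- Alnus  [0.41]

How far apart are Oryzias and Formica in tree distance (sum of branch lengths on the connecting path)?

The path runs Oryzias → … → MRCA → … → Formica; the MRCA is the root of the tree.
Branch lengths along that path: 1.90 + 1.28 + 1.95 + 0.26 + 1.32 + 1.96 + 0.09 + 0.27 + 1.90 = 10.93.

10.93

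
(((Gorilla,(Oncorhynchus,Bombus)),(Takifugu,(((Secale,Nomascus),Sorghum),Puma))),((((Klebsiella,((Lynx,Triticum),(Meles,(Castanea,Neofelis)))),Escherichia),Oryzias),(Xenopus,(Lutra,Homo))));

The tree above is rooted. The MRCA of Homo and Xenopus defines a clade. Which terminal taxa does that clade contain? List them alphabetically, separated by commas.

Homo, Lutra, Xenopus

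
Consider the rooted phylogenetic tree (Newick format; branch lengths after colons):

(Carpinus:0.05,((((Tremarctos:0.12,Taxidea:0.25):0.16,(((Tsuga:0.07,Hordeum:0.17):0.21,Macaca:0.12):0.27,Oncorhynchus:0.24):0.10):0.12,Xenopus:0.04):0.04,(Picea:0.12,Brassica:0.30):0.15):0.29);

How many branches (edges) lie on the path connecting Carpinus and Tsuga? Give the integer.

The MRCA of Carpinus and Tsuga is the root of the tree.
From Carpinus up to that node: 1 branch. From Tsuga up to the same node: 7 branches. Total: 1 + 7 = 8.

8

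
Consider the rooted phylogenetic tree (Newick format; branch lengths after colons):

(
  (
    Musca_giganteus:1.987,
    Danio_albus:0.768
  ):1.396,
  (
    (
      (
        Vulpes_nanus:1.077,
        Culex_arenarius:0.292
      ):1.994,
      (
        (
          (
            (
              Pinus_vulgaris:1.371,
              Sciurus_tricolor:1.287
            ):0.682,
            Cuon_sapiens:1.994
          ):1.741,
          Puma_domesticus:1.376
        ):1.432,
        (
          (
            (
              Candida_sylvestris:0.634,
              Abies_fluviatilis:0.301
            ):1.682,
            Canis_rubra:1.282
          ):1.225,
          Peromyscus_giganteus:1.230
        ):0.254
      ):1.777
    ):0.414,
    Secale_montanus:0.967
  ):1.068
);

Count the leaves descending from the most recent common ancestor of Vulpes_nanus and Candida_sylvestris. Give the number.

10

The MRCA of Vulpes_nanus and Candida_sylvestris is the node subtending ((Vulpes_nanus,Culex_arenarius),((((Pinus_vulgaris,Sciurus_tricolor),Cuon_sapiens),Puma_domesticus),(((Candida_sylvestris,Abies_fluviatilis),Canis_rubra),Peromyscus_giganteus))).
That clade contains 10 terminal taxa: Abies_fluviatilis, Candida_sylvestris, Canis_rubra, Culex_arenarius, Cuon_sapiens, Peromyscus_giganteus, Pinus_vulgaris, Puma_domesticus, Sciurus_tricolor, Vulpes_nanus.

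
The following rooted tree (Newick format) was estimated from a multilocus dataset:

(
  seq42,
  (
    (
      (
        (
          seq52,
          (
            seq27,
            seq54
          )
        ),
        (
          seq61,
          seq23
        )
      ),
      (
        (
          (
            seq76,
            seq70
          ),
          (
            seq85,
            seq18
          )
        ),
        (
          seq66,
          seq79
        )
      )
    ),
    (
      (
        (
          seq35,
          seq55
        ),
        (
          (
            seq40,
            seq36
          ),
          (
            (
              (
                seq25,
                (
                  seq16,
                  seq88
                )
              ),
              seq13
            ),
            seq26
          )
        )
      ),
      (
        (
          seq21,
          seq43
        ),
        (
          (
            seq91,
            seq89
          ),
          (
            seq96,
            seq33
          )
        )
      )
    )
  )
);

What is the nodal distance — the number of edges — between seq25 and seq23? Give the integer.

The MRCA of seq25 and seq23 is the node subtending ((((seq52,(seq27,seq54)),(seq61,seq23)),(((seq76,seq70),(seq85,seq18)),(seq66,seq79))),(((seq35,seq55),((seq40,seq36),(((seq25,(seq16,seq88)),seq13),seq26))),((seq21,seq43),((seq91,seq89),(seq96,seq33))))).
From seq25 up to that node: 7 branches. From seq23 up to the same node: 4 branches. Total: 7 + 4 = 11.

11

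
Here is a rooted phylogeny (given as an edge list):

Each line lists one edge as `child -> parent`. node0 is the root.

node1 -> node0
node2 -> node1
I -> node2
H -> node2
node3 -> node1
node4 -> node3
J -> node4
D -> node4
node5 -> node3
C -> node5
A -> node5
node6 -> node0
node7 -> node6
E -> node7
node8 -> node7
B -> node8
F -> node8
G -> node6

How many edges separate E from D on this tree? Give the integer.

The MRCA of E and D is the root of the tree.
From E up to that node: 3 branches. From D up to the same node: 4 branches. Total: 3 + 4 = 7.

7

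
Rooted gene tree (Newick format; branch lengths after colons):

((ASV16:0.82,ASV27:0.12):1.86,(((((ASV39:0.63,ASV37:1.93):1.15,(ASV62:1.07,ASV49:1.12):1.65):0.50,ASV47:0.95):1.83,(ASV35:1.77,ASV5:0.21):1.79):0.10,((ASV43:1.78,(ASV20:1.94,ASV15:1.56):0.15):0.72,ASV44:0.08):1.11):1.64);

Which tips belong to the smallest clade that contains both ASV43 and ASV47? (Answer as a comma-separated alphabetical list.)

Tracing ASV43: it sits inside (ASV43,(ASV20,ASV15)).
Tracing ASV47: it sits inside (((ASV39,ASV37),(ASV62,ASV49)),ASV47).
The smallest clade enclosing both is (((((ASV39,ASV37),(ASV62,ASV49)),ASV47),(ASV35,ASV5)),((ASV43,(ASV20,ASV15)),ASV44)); the answer is its 11 terminal taxa in alphabetical order.

ASV15, ASV20, ASV35, ASV37, ASV39, ASV43, ASV44, ASV47, ASV49, ASV5, ASV62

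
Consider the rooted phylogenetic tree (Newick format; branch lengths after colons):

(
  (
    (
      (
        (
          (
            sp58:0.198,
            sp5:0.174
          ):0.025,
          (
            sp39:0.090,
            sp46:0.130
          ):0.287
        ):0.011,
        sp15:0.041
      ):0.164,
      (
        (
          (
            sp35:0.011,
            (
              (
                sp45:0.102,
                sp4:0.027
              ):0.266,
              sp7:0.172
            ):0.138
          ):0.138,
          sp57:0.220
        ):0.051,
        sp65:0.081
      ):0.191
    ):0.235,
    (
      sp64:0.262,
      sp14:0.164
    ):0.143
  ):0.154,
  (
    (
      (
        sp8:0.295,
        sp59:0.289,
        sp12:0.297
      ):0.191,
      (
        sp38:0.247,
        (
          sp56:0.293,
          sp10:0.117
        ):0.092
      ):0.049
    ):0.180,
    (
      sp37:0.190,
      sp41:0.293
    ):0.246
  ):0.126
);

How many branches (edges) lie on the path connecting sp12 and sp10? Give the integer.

5

The MRCA of sp12 and sp10 is the node subtending ((sp8,sp59,sp12),(sp38,(sp56,sp10))).
From sp12 up to that node: 2 branches. From sp10 up to the same node: 3 branches. Total: 2 + 3 = 5.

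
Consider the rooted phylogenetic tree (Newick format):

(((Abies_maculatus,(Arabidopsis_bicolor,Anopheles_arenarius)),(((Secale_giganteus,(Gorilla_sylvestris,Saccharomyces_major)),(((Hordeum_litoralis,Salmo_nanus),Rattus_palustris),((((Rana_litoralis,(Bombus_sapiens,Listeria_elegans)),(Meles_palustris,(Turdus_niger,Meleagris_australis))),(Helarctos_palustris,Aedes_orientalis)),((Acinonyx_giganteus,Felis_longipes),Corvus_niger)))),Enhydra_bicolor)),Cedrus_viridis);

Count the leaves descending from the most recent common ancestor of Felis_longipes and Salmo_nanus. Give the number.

14

The MRCA of Felis_longipes and Salmo_nanus is the node subtending (((Hordeum_litoralis,Salmo_nanus),Rattus_palustris),((((Rana_litoralis,(Bombus_sapiens,Listeria_elegans)),(Meles_palustris,(Turdus_niger,Meleagris_australis))),(Helarctos_palustris,Aedes_orientalis)),((Acinonyx_giganteus,Felis_longipes),Corvus_niger))).
That clade contains 14 terminal taxa: Acinonyx_giganteus, Aedes_orientalis, Bombus_sapiens, Corvus_niger, Felis_longipes, Helarctos_palustris, Hordeum_litoralis, Listeria_elegans, Meleagris_australis, Meles_palustris, Rana_litoralis, Rattus_palustris, Salmo_nanus, Turdus_niger.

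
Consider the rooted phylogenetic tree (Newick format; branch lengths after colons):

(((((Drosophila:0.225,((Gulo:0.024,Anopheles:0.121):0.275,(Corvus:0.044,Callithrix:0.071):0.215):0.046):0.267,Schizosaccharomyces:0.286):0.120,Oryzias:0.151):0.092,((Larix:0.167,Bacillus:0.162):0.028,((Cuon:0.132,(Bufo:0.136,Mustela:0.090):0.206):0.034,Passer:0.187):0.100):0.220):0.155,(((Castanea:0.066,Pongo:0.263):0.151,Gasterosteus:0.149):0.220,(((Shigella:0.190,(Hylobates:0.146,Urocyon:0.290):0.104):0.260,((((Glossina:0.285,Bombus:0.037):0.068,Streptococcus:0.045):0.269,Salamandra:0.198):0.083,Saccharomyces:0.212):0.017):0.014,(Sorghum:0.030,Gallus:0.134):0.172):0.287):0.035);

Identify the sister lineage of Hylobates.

Hylobates attaches to the tree at the node subtending (Hylobates,Urocyon).
The other lineage descending from that same node — the sister group — is the single tip Urocyon.

Urocyon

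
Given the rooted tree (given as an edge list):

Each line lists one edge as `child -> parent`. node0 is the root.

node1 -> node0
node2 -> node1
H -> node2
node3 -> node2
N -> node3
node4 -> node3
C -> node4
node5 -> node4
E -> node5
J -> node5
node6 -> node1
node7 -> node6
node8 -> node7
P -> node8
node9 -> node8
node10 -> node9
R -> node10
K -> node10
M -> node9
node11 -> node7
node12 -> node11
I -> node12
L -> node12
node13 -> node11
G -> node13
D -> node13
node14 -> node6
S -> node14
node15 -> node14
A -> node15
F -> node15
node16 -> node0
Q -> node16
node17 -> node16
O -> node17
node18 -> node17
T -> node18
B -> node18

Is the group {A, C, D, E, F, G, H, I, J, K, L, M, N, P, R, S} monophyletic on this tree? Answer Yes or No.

The most recent common ancestor of these taxa subtends ((H,(N,(C,(E,J)))),(((P,((R,K),M)),((I,L),(G,D))),(S,(A,F)))).
That clade has exactly 16 tips — every listed taxon and nothing else — so the group is monophyletic.

Yes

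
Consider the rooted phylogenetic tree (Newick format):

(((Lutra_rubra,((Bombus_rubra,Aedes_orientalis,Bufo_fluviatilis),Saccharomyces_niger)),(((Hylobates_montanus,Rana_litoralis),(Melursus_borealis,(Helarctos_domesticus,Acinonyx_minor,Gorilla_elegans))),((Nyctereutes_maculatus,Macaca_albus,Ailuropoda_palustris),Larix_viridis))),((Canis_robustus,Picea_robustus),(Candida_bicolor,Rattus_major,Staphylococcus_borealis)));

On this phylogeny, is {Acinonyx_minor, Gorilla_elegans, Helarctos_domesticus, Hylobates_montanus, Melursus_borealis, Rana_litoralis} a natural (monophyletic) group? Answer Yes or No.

Yes

The most recent common ancestor of these taxa subtends ((Hylobates_montanus,Rana_litoralis),(Melursus_borealis,(Helarctos_domesticus,Acinonyx_minor,Gorilla_elegans))).
That clade has exactly 6 tips — every listed taxon and nothing else — so the group is monophyletic.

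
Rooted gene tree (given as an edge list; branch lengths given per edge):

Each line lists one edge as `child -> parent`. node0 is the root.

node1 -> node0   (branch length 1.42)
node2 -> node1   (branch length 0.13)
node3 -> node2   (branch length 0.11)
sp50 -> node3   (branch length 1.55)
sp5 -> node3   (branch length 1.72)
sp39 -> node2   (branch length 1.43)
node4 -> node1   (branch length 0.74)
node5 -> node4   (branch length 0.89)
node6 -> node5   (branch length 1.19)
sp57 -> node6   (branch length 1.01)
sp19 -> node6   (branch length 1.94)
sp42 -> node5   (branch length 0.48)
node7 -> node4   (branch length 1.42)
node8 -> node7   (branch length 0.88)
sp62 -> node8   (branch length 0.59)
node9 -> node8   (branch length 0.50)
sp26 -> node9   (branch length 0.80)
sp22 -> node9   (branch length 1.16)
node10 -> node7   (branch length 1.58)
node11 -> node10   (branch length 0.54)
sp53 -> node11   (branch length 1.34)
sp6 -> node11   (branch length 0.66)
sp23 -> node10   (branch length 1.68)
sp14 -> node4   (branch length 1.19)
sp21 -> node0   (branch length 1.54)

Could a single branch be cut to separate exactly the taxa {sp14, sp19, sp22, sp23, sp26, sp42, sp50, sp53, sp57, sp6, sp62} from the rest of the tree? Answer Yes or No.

The MRCA of the listed taxa subtends (((sp50,sp5),sp39),(((sp57,sp19),sp42),((sp62,(sp26,sp22)),((sp53,sp6),sp23)),sp14)).
That clade also contains sp39, sp5, which are not in the proposed group, so the group is not monophyletic.

No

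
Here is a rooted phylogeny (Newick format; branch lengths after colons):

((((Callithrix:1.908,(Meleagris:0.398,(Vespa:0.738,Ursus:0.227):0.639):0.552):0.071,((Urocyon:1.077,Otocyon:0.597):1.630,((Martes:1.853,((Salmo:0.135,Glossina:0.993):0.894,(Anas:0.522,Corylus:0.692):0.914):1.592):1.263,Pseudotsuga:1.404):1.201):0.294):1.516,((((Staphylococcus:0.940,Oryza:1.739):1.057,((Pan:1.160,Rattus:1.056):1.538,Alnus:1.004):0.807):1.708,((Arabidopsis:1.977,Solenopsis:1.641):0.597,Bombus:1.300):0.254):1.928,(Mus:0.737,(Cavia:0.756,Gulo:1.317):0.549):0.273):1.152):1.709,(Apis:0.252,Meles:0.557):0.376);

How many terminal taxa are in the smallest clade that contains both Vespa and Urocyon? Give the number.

The MRCA of Vespa and Urocyon is the node subtending ((Callithrix,(Meleagris,(Vespa,Ursus))),((Urocyon,Otocyon),((Martes,((Salmo,Glossina),(Anas,Corylus))),Pseudotsuga))).
That clade contains 12 terminal taxa: Anas, Callithrix, Corylus, Glossina, Martes, Meleagris, Otocyon, Pseudotsuga, Salmo, Urocyon, Ursus, Vespa.

12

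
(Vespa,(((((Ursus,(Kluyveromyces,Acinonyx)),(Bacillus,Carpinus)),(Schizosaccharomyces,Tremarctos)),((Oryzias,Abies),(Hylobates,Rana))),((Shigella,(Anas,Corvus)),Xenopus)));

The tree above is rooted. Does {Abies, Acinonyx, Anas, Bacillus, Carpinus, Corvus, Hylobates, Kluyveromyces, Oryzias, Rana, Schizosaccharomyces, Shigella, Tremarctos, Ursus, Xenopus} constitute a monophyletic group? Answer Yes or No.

Yes

The most recent common ancestor of these taxa subtends (((((Ursus,(Kluyveromyces,Acinonyx)),(Bacillus,Carpinus)),(Schizosaccharomyces,Tremarctos)),((Oryzias,Abies),(Hylobates,Rana))),((Shigella,(Anas,Corvus)),Xenopus)).
That clade has exactly 15 tips — every listed taxon and nothing else — so the group is monophyletic.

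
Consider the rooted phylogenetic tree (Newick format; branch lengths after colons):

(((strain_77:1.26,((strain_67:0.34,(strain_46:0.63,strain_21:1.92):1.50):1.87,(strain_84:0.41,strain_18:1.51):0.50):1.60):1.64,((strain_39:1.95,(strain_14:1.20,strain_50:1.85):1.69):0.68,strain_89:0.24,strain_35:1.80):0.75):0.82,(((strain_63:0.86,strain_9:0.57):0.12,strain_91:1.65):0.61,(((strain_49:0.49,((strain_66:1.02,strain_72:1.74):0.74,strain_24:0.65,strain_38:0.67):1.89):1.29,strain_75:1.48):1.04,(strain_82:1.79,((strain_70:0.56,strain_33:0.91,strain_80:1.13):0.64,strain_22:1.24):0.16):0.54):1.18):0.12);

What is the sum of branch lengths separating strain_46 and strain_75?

11.88

The path runs strain_46 → … → MRCA → … → strain_75; the MRCA is the root of the tree.
Branch lengths along that path: 0.63 + 1.50 + 1.87 + 1.60 + 1.64 + 0.82 + 0.12 + 1.18 + 1.04 + 1.48 = 11.88.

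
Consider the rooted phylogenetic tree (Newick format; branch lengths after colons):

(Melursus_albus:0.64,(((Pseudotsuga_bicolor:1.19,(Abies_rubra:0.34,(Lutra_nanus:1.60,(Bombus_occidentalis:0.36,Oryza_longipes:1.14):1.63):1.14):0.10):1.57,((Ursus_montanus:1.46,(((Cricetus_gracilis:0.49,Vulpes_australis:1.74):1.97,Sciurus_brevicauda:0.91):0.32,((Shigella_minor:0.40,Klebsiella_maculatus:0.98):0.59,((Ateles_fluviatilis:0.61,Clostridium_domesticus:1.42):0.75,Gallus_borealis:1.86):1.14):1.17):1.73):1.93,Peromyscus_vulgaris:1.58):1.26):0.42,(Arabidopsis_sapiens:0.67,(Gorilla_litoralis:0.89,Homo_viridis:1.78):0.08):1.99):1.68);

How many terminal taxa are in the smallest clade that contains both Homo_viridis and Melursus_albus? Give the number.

19

The MRCA of Homo_viridis and Melursus_albus is the root, so the clade is the entire tree.
That clade contains 19 terminal taxa: Abies_rubra, Arabidopsis_sapiens, Ateles_fluviatilis, Bombus_occidentalis, Clostridium_domesticus, Cricetus_gracilis, Gallus_borealis, Gorilla_litoralis, Homo_viridis, Klebsiella_maculatus, Lutra_nanus, Melursus_albus, Oryza_longipes, Peromyscus_vulgaris, Pseudotsuga_bicolor, Sciurus_brevicauda, Shigella_minor, Ursus_montanus, Vulpes_australis.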